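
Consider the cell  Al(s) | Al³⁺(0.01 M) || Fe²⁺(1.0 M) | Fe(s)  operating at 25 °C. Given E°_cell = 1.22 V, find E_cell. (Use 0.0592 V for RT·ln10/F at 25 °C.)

1.26 V

Balancing electrons gives n = 6; the reaction quotient is Q = [Al³⁺]^2/[Fe²⁺]^3 = 1 × 10^-4.
At 25 °C, E = E° − (0.0592/n) log Q = 1.22 − (0.0592/6)(-4.000) = 1.220 + 0.039 = 1.259 V.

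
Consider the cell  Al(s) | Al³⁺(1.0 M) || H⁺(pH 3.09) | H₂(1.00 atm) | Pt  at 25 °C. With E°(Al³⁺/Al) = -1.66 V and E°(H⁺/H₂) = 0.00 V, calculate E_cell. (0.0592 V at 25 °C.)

The hydrogen couple is the cathode, so E°_cell = 1.66 V; n = 6.
[H⁺] = 10^(−3.09) = 8.1 × 10^-4 M, and Q = [Al³⁺]^2·P(H₂)^3 / [H⁺]^6 = 3.47 × 10^18.
E = E° − (0.0592/6) log Q = 1.66 − (0.0592/6)(18.540) = 1.477 V.

1.48 V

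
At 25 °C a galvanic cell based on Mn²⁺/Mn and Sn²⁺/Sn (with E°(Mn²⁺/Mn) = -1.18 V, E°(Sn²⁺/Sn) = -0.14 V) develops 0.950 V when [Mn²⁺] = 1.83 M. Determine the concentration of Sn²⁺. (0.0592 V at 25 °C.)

0.0017 M

From the Nernst equation, log Q = n(E° − E)/0.0592 = 2(1.04 − 0.950)/0.0592 = 3.041, so Q = 1100.
With Q = [Mn²⁺]/[Sn²⁺] and the known concentrations, [Sn²⁺] in the denominator gives [Sn²⁺] = 0.0017 M.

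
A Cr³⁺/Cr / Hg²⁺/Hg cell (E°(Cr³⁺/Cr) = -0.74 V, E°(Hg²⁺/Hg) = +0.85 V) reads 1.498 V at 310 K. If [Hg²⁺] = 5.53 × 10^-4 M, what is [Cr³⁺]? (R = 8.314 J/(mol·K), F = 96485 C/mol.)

From the Nernst equation, ln Q = nF(E° − E)/RT = 6×96485×(1.59 − 1.498)/(8.314×310) = 20.665, so Q = 9.43 × 10^8.
With Q = [Cr³⁺]^2/[Hg²⁺]^3 and the known concentrations, [Cr³⁺]^2 in the numerator gives [Cr³⁺] = 0.4 M.

0.4 M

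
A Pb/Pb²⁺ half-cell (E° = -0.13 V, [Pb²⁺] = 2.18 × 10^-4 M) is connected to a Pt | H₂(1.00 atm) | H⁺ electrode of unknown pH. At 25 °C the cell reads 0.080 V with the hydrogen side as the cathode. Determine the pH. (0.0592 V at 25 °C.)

E°_cell = 0.13 V and n = 2.
log Q = n(E° − E)/0.0592 = 2×(0.13 − 0.080)/0.0592 = 1.689.
With Q = [Pb²⁺]·P(H₂) / [H⁺]^2, solving for [H⁺] gives log[H⁺] = -2.675, so pH = 2.68.

pH = 2.68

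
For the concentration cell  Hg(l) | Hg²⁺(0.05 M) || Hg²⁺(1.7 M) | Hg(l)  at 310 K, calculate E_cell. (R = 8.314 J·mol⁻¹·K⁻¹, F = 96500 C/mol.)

0.047 V

Both half-cells are Hg²⁺/Hg, so E°_cell = 0. The concentrated side is the cathode; the cell reaction moves Hg²⁺ from high to low concentration with n = 2.
Q = [Hg²⁺]_dilute/[Hg²⁺]_conc = 0.05/1.7 = 0.0294.
E = 0 − (RT/nF) ln Q = −((8.314×310)/(2×96500))(-3.526) = 0.0471 V.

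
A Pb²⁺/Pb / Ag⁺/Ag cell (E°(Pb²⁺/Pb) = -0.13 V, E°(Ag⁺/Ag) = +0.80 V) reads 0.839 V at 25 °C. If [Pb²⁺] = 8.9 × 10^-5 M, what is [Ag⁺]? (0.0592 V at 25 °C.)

From the Nernst equation, log Q = n(E° − E)/0.0592 = 2(0.93 − 0.839)/0.0592 = 3.074, so Q = 1190.
With Q = [Pb²⁺]/[Ag⁺]^2 and the known concentrations, [Ag⁺]^2 in the denominator gives [Ag⁺] = 2.7 × 10^-4 M.

2.7 × 10^-4 M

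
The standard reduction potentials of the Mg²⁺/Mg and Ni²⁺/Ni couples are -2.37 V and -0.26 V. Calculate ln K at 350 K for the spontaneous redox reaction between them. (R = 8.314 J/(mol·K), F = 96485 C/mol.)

E°_cell = -0.26 − (-2.37) = 2.11 V, with n = 2 electrons transferred.
At equilibrium E = 0, so the Nernst equation gives ln K = nFE°/RT = (2)(96485)(2.11)/((8.314)(350)) = 139.92.

ln K = 139.9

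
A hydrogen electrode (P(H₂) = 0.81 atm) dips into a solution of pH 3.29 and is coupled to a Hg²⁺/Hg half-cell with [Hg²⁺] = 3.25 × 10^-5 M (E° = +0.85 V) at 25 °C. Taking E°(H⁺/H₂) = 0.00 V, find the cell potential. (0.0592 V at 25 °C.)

0.91 V

The Hg²⁺/Hg couple is the cathode, so E°_cell = 0.85 V; n = 2.
[H⁺] = 10^(−3.29) = 5.1 × 10^-4 M, and Q = [H⁺]^2 / ([Hg²⁺]·P(H₂)) = 0.00999.
E = E° − (0.0592/2) log Q = 0.85 − (0.0592/2)(-2.000) = 0.909 V.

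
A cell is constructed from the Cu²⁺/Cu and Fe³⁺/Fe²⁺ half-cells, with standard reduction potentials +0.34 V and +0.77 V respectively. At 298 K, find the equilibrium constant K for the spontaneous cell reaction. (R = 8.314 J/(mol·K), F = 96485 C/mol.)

3.5 × 10^14

E°_cell = +0.77 − (+0.34) = 0.43 V, with n = 2 electrons transferred.
At equilibrium E = 0, so the Nernst equation gives ln K = nFE°/RT = (2)(96485)(0.43)/((8.314)(298)) = 33.49.
K = e^33.49 = 3.5 × 10^14.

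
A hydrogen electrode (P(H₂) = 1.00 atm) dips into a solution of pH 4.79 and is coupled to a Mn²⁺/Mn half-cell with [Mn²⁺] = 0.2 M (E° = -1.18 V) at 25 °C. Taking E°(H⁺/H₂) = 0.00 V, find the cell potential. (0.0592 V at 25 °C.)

The hydrogen couple is the cathode, so E°_cell = 1.18 V; n = 2.
[H⁺] = 10^(−4.79) = 1.6 × 10^-5 M, and Q = [Mn²⁺]·P(H₂) / [H⁺]^2 = 7.6 × 10^8.
E = E° − (0.0592/2) log Q = 1.18 − (0.0592/2)(8.881) = 0.917 V.

0.92 V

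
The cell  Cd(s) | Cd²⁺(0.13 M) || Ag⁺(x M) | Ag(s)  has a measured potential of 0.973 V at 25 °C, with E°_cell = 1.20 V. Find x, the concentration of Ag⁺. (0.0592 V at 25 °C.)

5.3 × 10^-5 M

From the Nernst equation, log Q = n(E° − E)/0.0592 = 2(1.20 − 0.973)/0.0592 = 7.669, so Q = 4.67 × 10^7.
With Q = [Cd²⁺]/[Ag⁺]^2 and the known concentrations, [Ag⁺]^2 in the denominator gives [Ag⁺] = 5.3 × 10^-5 M.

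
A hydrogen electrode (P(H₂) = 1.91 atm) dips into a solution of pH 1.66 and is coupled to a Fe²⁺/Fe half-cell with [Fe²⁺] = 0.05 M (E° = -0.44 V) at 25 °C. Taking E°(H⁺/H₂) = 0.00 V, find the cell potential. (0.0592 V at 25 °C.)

0.37 V

The hydrogen couple is the cathode, so E°_cell = 0.44 V; n = 2.
[H⁺] = 10^(−1.66) = 0.022 M, and Q = [Fe²⁺]·P(H₂) / [H⁺]^2 = 200.
E = E° − (0.0592/2) log Q = 0.44 − (0.0592/2)(2.300) = 0.372 V.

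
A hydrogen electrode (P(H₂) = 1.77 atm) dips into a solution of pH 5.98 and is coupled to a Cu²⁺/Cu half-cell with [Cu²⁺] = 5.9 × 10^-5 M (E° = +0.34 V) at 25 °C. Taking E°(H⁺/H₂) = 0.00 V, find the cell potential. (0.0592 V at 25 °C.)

The Cu²⁺/Cu couple is the cathode, so E°_cell = 0.34 V; n = 2.
[H⁺] = 10^(−5.98) = 1 × 10^-6 M, and Q = [H⁺]^2 / ([Cu²⁺]·P(H₂)) = 1.05 × 10^-8.
E = E° − (0.0592/2) log Q = 0.34 − (0.0592/2)(-7.979) = 0.576 V.

0.58 V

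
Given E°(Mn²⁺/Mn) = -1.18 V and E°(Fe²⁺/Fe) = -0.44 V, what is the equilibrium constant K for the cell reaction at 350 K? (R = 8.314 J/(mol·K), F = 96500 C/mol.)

2.1 × 10^21

E°_cell = -0.44 − (-1.18) = 0.74 V, with n = 2 electrons transferred.
At equilibrium E = 0, so the Nernst equation gives ln K = nFE°/RT = (2)(96500)(0.74)/((8.314)(350)) = 49.08.
K = e^49.08 = 2.1 × 10^21.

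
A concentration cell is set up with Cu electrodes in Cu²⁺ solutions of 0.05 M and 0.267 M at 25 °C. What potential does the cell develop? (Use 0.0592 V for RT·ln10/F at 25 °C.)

0.022 V

Both half-cells are Cu²⁺/Cu, so E°_cell = 0. The concentrated side is the cathode; the cell reaction moves Cu²⁺ from high to low concentration with n = 2.
Q = [Cu²⁺]_dilute/[Cu²⁺]_conc = 0.05/0.267 = 0.187.
E = 0 − (0.0592/2) log Q = −(0.0592/2)(-0.728) = 0.0215 V.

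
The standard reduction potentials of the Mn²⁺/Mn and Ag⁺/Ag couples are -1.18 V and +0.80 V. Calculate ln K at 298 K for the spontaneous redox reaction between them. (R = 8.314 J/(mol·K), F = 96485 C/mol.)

ln K = 154.2

E°_cell = +0.80 − (-1.18) = 1.98 V, with n = 2 electrons transferred.
At equilibrium E = 0, so the Nernst equation gives ln K = nFE°/RT = (2)(96485)(1.98)/((8.314)(298)) = 154.22.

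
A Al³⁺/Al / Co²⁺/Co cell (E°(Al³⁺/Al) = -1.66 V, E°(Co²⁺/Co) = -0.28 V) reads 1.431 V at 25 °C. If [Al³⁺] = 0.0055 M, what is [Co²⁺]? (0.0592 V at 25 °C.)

From the Nernst equation, log Q = n(E° − E)/0.0592 = 6(1.38 − 1.431)/0.0592 = -5.169, so Q = 6.78 × 10^-6.
With Q = [Al³⁺]^2/[Co²⁺]^3 and the known concentrations, [Co²⁺]^3 in the denominator gives [Co²⁺] = 1.6 M.

1.6 M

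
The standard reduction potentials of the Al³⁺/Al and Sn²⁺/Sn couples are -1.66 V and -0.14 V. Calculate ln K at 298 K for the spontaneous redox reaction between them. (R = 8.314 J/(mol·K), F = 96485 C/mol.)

ln K = 355.2

E°_cell = -0.14 − (-1.66) = 1.52 V, with n = 6 electrons transferred.
At equilibrium E = 0, so the Nernst equation gives ln K = nFE°/RT = (6)(96485)(1.52)/((8.314)(298)) = 355.16.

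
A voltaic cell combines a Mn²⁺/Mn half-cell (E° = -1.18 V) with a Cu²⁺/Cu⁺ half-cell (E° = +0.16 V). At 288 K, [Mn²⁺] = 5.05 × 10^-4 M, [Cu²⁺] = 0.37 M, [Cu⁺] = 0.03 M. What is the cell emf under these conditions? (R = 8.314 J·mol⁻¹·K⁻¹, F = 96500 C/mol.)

1.50 V

The Cu²⁺/Cu⁺ couple has the higher reduction potential and acts as the cathode, so E°_cell = +0.16 − (-1.18) = 1.34 V.
Balancing electrons gives n = 2; the reaction quotient is Q = [Mn²⁺]·[Cu⁺]^2/[Cu²⁺]^2 = 3.32 × 10^-6.
E = E° − (RT/nF) ln Q = 1.34 − (8.314×288)/(2×96500) × (-12.616) = 1.340 + 0.157 = 1.497 V.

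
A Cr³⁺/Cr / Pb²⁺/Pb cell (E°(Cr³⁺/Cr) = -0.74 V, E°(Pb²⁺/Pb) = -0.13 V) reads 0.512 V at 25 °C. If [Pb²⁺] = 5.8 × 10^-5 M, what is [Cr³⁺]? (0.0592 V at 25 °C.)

0.041 M

From the Nernst equation, log Q = n(E° − E)/0.0592 = 6(0.61 − 0.512)/0.0592 = 9.932, so Q = 8.56 × 10^9.
With Q = [Cr³⁺]^2/[Pb²⁺]^3 and the known concentrations, [Cr³⁺]^2 in the numerator gives [Cr³⁺] = 0.041 M.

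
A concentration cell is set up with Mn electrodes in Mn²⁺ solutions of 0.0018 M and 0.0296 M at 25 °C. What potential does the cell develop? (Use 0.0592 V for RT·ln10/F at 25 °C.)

Both half-cells are Mn²⁺/Mn, so E°_cell = 0. The concentrated side is the cathode; the cell reaction moves Mn²⁺ from high to low concentration with n = 2.
Q = [Mn²⁺]_dilute/[Mn²⁺]_conc = 0.0018/0.0296 = 0.0608.
E = 0 − (0.0592/2) log Q = −(0.0592/2)(-1.216) = 0.0360 V.

0.036 V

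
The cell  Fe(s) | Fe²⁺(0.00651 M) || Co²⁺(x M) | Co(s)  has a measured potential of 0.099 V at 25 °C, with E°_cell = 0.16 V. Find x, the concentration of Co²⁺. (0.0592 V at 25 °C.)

From the Nernst equation, log Q = n(E° − E)/0.0592 = 2(0.16 − 0.099)/0.0592 = 2.061, so Q = 115.
With Q = [Fe²⁺]/[Co²⁺] and the known concentrations, [Co²⁺] in the denominator gives [Co²⁺] = 5.7 × 10^-5 M.

5.7 × 10^-5 M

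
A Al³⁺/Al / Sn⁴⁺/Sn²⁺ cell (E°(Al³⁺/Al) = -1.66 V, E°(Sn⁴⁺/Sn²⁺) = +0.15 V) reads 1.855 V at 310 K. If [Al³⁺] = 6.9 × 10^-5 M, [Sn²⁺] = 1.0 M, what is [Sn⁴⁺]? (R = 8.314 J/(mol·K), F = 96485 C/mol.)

0.049 M

From the Nernst equation, ln Q = nF(E° − E)/RT = 6×96485×(1.81 − 1.855)/(8.314×310) = -10.108, so Q = 4.08 × 10^-5.
With Q = [Al³⁺]^2·[Sn²⁺]^3/[Sn⁴⁺]^3 and the known concentrations, [Sn⁴⁺]^3 in the denominator gives [Sn⁴⁺] = 0.049 M.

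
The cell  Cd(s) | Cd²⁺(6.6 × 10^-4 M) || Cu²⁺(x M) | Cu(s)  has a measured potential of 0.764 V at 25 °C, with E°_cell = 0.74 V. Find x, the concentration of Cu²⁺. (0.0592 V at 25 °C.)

0.0043 M

From the Nernst equation, log Q = n(E° − E)/0.0592 = 2(0.74 − 0.764)/0.0592 = -0.811, so Q = 0.155.
With Q = [Cd²⁺]/[Cu²⁺] and the known concentrations, [Cu²⁺] in the denominator gives [Cu²⁺] = 0.0043 M.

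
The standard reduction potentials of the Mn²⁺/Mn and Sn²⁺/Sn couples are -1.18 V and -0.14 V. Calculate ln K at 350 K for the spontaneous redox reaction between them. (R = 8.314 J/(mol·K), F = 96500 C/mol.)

ln K = 69.0

E°_cell = -0.14 − (-1.18) = 1.04 V, with n = 2 electrons transferred.
At equilibrium E = 0, so the Nernst equation gives ln K = nFE°/RT = (2)(96500)(1.04)/((8.314)(350)) = 68.98.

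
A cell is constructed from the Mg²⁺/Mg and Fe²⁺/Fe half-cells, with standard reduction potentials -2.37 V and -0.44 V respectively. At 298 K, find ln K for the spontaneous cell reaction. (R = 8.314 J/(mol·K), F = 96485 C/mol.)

E°_cell = -0.44 − (-2.37) = 1.93 V, with n = 2 electrons transferred.
At equilibrium E = 0, so the Nernst equation gives ln K = nFE°/RT = (2)(96485)(1.93)/((8.314)(298)) = 150.32.

ln K = 150.3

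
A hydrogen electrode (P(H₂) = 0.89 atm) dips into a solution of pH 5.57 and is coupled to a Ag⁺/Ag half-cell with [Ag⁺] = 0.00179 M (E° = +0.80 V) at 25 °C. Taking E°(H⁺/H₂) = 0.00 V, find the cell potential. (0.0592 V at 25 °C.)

The Ag⁺/Ag couple is the cathode, so E°_cell = 0.80 V; n = 2.
[H⁺] = 10^(−5.57) = 2.7 × 10^-6 M, and Q = [H⁺]^2 / ([Ag⁺]^2·P(H₂)) = 2.54 × 10^-6.
E = E° − (0.0592/2) log Q = 0.80 − (0.0592/2)(-5.595) = 0.966 V.

0.97 V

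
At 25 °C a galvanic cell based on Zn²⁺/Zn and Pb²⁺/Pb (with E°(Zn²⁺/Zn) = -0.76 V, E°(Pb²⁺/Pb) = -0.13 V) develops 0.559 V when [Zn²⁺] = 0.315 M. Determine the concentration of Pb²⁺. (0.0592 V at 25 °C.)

0.0013 M

From the Nernst equation, log Q = n(E° − E)/0.0592 = 2(0.63 − 0.559)/0.0592 = 2.399, so Q = 250.
With Q = [Zn²⁺]/[Pb²⁺] and the known concentrations, [Pb²⁺] in the denominator gives [Pb²⁺] = 0.0013 M.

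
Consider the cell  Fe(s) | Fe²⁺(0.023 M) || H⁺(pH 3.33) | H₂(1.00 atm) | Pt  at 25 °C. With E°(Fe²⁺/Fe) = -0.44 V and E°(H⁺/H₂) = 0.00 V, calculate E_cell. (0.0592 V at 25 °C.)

0.29 V

The hydrogen couple is the cathode, so E°_cell = 0.44 V; n = 2.
[H⁺] = 10^(−3.33) = 4.7 × 10^-4 M, and Q = [Fe²⁺]·P(H₂) / [H⁺]^2 = 1.05 × 10^5.
E = E° − (0.0592/2) log Q = 0.44 − (0.0592/2)(5.022) = 0.291 V.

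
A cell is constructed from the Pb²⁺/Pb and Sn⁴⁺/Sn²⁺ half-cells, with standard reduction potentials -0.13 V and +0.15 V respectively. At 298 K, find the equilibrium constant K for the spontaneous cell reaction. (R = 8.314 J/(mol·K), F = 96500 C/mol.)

3 × 10^9

E°_cell = +0.15 − (-0.13) = 0.28 V, with n = 2 electrons transferred.
At equilibrium E = 0, so the Nernst equation gives ln K = nFE°/RT = (2)(96500)(0.28)/((8.314)(298)) = 21.81.
K = e^21.81 = 3 × 10^9.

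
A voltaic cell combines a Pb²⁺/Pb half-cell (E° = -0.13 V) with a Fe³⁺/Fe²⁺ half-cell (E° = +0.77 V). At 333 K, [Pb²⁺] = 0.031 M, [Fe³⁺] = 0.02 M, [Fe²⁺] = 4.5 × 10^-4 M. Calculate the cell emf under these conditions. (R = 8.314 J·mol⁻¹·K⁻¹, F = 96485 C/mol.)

The Fe³⁺/Fe²⁺ couple has the higher reduction potential and acts as the cathode, so E°_cell = +0.77 − (-0.13) = 0.90 V.
Balancing electrons gives n = 2; the reaction quotient is Q = [Pb²⁺]·[Fe²⁺]^2/[Fe³⁺]^2 = 1.57 × 10^-5.
E = E° − (RT/nF) ln Q = 0.90 − (8.314×333)/(2×96485) × (-11.062) = 0.900 + 0.159 = 1.059 V.

1.06 V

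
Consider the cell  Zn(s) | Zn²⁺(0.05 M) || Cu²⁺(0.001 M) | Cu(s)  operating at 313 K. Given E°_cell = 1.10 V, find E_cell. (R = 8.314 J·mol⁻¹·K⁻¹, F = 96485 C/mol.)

1.05 V

Balancing electrons gives n = 2; the reaction quotient is Q = [Zn²⁺]/[Cu²⁺] = 50.0.
E = E° − (RT/nF) ln Q = 1.10 − (8.314×313)/(2×96485) × (3.912) = 1.100 − 0.053 = 1.047 V.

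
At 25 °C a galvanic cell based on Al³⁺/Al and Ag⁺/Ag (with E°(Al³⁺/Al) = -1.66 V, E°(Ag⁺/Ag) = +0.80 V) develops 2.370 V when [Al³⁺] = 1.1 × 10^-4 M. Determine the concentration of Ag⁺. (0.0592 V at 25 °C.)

From the Nernst equation, log Q = n(E° − E)/0.0592 = 3(2.46 − 2.370)/0.0592 = 4.561, so Q = 3.64 × 10^4.
With Q = [Al³⁺]/[Ag⁺]^3 and the known concentrations, [Ag⁺]^3 in the denominator gives [Ag⁺] = 0.0014 M.

0.0014 M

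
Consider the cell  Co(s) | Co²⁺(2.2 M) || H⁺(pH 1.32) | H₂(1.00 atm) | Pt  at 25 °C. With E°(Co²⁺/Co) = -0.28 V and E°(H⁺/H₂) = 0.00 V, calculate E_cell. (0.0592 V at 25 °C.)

0.19 V

The hydrogen couple is the cathode, so E°_cell = 0.28 V; n = 2.
[H⁺] = 10^(−1.32) = 0.048 M, and Q = [Co²⁺]·P(H₂) / [H⁺]^2 = 960.
E = E° − (0.0592/2) log Q = 0.28 − (0.0592/2)(2.982) = 0.192 V.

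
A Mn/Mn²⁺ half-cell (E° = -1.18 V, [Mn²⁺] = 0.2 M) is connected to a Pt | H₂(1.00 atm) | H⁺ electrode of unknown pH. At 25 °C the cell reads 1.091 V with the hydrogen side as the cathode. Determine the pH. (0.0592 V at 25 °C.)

E°_cell = 1.18 V and n = 2.
log Q = n(E° − E)/0.0592 = 2×(1.18 − 1.091)/0.0592 = 3.007.
With Q = [Mn²⁺]·P(H₂) / [H⁺]^2, solving for [H⁺] gives log[H⁺] = -1.853, so pH = 1.85.

pH = 1.85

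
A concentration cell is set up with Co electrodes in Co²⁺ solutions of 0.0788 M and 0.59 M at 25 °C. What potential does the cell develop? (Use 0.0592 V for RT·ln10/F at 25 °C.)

0.026 V

Both half-cells are Co²⁺/Co, so E°_cell = 0. The concentrated side is the cathode; the cell reaction moves Co²⁺ from high to low concentration with n = 2.
Q = [Co²⁺]_dilute/[Co²⁺]_conc = 0.0788/0.59 = 0.134.
E = 0 − (0.0592/2) log Q = −(0.0592/2)(-0.874) = 0.0259 V.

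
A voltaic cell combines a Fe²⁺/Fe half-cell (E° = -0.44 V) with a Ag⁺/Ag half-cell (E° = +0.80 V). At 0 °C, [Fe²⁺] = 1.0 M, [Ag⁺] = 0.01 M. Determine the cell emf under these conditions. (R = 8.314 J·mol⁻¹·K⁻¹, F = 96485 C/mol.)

1.13 V

The Ag⁺/Ag couple has the higher reduction potential and acts as the cathode, so E°_cell = +0.80 − (-0.44) = 1.24 V.
Balancing electrons gives n = 2; the reaction quotient is Q = [Fe²⁺]/[Ag⁺]^2 = 1 × 10^4.
E = E° − (RT/nF) ln Q = 1.24 − (8.314×273)/(2×96485) × (9.210) = 1.240 − 0.108 = 1.132 V.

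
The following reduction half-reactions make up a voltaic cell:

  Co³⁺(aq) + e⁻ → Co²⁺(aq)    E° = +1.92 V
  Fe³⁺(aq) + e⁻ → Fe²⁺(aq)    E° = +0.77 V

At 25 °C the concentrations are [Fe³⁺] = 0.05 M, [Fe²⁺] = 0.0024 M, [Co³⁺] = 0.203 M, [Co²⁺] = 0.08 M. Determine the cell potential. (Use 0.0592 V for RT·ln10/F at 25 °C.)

The Co³⁺/Co²⁺ couple has the higher reduction potential and acts as the cathode, so E°_cell = +1.92 − (+0.77) = 1.15 V.
Balancing electrons gives n = 1; the reaction quotient is Q = [Fe³⁺]·[Co²⁺]/([Fe²⁺]·[Co³⁺]) = 8.21.
At 25 °C, E = E° − (0.0592/n) log Q = 1.15 − (0.0592/1)(0.914) = 1.150 − 0.054 = 1.096 V.

1.10 V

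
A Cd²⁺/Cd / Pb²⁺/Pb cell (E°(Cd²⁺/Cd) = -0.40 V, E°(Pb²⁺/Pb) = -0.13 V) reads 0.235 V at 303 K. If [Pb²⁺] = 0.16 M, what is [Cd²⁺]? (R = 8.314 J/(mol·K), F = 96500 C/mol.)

2.3 M

From the Nernst equation, ln Q = nF(E° − E)/RT = 2×96500×(0.27 − 0.235)/(8.314×303) = 2.681, so Q = 14.6.
With Q = [Cd²⁺]/[Pb²⁺] and the known concentrations, [Cd²⁺] in the numerator gives [Cd²⁺] = 2.3 M.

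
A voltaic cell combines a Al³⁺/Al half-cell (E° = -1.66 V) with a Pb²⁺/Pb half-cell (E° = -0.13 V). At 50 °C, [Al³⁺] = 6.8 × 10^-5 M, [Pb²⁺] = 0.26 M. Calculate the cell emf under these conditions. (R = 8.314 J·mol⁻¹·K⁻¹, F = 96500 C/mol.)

The Pb²⁺/Pb couple has the higher reduction potential and acts as the cathode, so E°_cell = -0.13 − (-1.66) = 1.53 V.
Balancing electrons gives n = 6; the reaction quotient is Q = [Al³⁺]^2/[Pb²⁺]^3 = 2.63 × 10^-7.
E = E° − (RT/nF) ln Q = 1.53 − (8.314×323)/(6×96500) × (-15.151) = 1.530 + 0.070 = 1.600 V.

1.60 V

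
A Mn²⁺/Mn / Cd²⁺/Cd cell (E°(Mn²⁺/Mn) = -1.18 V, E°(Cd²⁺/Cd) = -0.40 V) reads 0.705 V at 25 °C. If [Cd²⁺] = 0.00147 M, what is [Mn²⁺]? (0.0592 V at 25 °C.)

0.5 M

From the Nernst equation, log Q = n(E° − E)/0.0592 = 2(0.78 − 0.705)/0.0592 = 2.534, so Q = 342.
With Q = [Mn²⁺]/[Cd²⁺] and the known concentrations, [Mn²⁺] in the numerator gives [Mn²⁺] = 0.5 M.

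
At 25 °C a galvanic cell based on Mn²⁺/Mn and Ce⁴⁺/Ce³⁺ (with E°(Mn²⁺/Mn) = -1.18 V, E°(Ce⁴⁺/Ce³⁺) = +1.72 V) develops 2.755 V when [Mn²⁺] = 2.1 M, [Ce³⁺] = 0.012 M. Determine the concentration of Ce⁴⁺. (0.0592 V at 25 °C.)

6.2 × 10^-5 M

From the Nernst equation, log Q = n(E° − E)/0.0592 = 2(2.90 − 2.755)/0.0592 = 4.899, so Q = 7.92 × 10^4.
With Q = [Mn²⁺]·[Ce³⁺]^2/[Ce⁴⁺]^2 and the known concentrations, [Ce⁴⁺]^2 in the denominator gives [Ce⁴⁺] = 6.2 × 10^-5 M.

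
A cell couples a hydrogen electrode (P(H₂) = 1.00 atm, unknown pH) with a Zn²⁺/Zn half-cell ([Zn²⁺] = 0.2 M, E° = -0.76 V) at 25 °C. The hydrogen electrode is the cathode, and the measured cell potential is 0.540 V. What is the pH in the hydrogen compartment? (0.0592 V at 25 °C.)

pH = 4.07

E°_cell = 0.76 V and n = 2.
log Q = n(E° − E)/0.0592 = 2×(0.76 − 0.540)/0.0592 = 7.432.
With Q = [Zn²⁺]·P(H₂) / [H⁺]^2, solving for [H⁺] gives log[H⁺] = -4.066, so pH = 4.07.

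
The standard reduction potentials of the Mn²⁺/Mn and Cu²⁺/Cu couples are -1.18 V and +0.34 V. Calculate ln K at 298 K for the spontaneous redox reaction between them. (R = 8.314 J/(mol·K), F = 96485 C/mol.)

ln K = 118.4

E°_cell = +0.34 − (-1.18) = 1.52 V, with n = 2 electrons transferred.
At equilibrium E = 0, so the Nernst equation gives ln K = nFE°/RT = (2)(96485)(1.52)/((8.314)(298)) = 118.39.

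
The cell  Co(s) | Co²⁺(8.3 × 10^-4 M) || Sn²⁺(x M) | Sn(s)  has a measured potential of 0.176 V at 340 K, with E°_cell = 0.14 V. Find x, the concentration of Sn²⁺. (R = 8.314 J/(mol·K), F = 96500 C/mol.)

0.0097 M

From the Nernst equation, ln Q = nF(E° − E)/RT = 2×96500×(0.14 − 0.176)/(8.314×340) = -2.458, so Q = 0.0856.
With Q = [Co²⁺]/[Sn²⁺] and the known concentrations, [Sn²⁺] in the denominator gives [Sn²⁺] = 0.0097 M.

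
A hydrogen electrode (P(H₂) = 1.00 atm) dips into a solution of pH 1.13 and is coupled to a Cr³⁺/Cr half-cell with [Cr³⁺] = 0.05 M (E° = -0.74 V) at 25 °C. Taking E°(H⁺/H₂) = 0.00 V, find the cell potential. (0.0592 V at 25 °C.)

The hydrogen couple is the cathode, so E°_cell = 0.74 V; n = 6.
[H⁺] = 10^(−1.13) = 0.074 M, and Q = [Cr³⁺]^2·P(H₂)^3 / [H⁺]^6 = 1.51 × 10^4.
E = E° − (0.0592/6) log Q = 0.74 − (0.0592/6)(4.178) = 0.699 V.

0.70 V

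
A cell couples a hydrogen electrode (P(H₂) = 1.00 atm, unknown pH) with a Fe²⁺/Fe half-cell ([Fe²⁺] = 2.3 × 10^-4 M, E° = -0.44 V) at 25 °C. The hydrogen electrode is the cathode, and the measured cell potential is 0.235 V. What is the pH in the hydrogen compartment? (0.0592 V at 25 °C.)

E°_cell = 0.44 V and n = 2.
log Q = n(E° − E)/0.0592 = 2×(0.44 − 0.235)/0.0592 = 6.926.
With Q = [Fe²⁺]·P(H₂) / [H⁺]^2, solving for [H⁺] gives log[H⁺] = -5.282, so pH = 5.28.

pH = 5.28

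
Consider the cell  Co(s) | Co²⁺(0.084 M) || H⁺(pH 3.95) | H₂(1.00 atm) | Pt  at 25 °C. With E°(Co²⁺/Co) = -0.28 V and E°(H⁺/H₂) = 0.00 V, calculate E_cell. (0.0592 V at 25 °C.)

The hydrogen couple is the cathode, so E°_cell = 0.28 V; n = 2.
[H⁺] = 10^(−3.95) = 1.1 × 10^-4 M, and Q = [Co²⁺]·P(H₂) / [H⁺]^2 = 6.67 × 10^6.
E = E° − (0.0592/2) log Q = 0.28 − (0.0592/2)(6.824) = 0.078 V.

0.078 V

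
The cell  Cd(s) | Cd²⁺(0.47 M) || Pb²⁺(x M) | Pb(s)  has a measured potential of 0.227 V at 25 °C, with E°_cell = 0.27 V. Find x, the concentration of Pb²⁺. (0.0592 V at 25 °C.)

0.017 M

From the Nernst equation, log Q = n(E° − E)/0.0592 = 2(0.27 − 0.227)/0.0592 = 1.453, so Q = 28.4.
With Q = [Cd²⁺]/[Pb²⁺] and the known concentrations, [Pb²⁺] in the denominator gives [Pb²⁺] = 0.017 M.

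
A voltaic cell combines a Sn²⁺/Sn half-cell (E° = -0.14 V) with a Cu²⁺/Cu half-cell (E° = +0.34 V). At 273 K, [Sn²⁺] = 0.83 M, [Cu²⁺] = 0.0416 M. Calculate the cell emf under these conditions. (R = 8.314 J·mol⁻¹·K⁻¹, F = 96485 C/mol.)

The Cu²⁺/Cu couple has the higher reduction potential and acts as the cathode, so E°_cell = +0.34 − (-0.14) = 0.48 V.
Balancing electrons gives n = 2; the reaction quotient is Q = [Sn²⁺]/[Cu²⁺] = 20.0.
E = E° − (RT/nF) ln Q = 0.48 − (8.314×273)/(2×96485) × (2.993) = 0.480 − 0.035 = 0.445 V.

0.445 V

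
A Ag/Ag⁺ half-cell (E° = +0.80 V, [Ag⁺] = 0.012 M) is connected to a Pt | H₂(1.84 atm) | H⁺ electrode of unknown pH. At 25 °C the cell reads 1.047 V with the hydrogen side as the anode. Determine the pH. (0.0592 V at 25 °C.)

pH = 5.96

E°_cell = 0.80 V and n = 2.
log Q = n(E° − E)/0.0592 = 2×(0.80 − 1.047)/0.0592 = -8.345.
With Q = [H⁺]^2 / ([Ag⁺]^2·P(H₂)), solving for [H⁺] gives log[H⁺] = -5.961, so pH = 5.96.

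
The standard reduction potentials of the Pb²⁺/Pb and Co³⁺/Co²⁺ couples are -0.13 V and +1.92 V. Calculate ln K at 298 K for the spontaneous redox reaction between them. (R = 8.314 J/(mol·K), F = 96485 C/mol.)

E°_cell = +1.92 − (-0.13) = 2.05 V, with n = 2 electrons transferred.
At equilibrium E = 0, so the Nernst equation gives ln K = nFE°/RT = (2)(96485)(2.05)/((8.314)(298)) = 159.67.

ln K = 159.7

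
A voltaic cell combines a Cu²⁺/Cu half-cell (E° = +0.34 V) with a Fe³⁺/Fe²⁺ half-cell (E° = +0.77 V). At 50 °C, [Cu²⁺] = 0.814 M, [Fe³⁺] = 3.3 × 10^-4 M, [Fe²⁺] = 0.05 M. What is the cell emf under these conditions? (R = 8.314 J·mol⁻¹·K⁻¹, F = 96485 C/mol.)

0.293 V

The Fe³⁺/Fe²⁺ couple has the higher reduction potential and acts as the cathode, so E°_cell = +0.77 − (+0.34) = 0.43 V.
Balancing electrons gives n = 2; the reaction quotient is Q = [Cu²⁺]·[Fe²⁺]^2/[Fe³⁺]^2 = 1.87 × 10^4.
E = E° − (RT/nF) ln Q = 0.43 − (8.314×323)/(2×96485) × (9.836) = 0.430 − 0.137 = 0.293 V.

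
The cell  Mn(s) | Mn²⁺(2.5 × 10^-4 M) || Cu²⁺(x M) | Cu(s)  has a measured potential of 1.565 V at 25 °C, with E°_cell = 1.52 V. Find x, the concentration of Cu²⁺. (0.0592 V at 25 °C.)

0.0083 M

From the Nernst equation, log Q = n(E° − E)/0.0592 = 2(1.52 − 1.565)/0.0592 = -1.520, so Q = 0.0302.
With Q = [Mn²⁺]/[Cu²⁺] and the known concentrations, [Cu²⁺] in the denominator gives [Cu²⁺] = 0.0083 M.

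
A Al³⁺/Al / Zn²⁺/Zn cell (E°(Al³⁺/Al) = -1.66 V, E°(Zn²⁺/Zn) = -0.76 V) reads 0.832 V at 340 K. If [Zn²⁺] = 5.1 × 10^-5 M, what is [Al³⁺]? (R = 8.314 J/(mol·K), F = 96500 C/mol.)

From the Nernst equation, ln Q = nF(E° − E)/RT = 6×96500×(0.90 − 0.832)/(8.314×340) = 13.928, so Q = 1.12 × 10^6.
With Q = [Al³⁺]^2/[Zn²⁺]^3 and the known concentrations, [Al³⁺]^2 in the numerator gives [Al³⁺] = 3.9 × 10^-4 M.

3.9 × 10^-4 M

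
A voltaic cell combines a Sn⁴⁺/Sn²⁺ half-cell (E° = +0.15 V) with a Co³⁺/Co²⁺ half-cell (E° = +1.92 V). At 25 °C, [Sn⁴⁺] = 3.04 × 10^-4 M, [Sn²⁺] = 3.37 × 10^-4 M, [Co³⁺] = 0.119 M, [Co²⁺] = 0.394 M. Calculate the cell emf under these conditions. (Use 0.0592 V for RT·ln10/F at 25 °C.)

1.74 V

The Co³⁺/Co²⁺ couple has the higher reduction potential and acts as the cathode, so E°_cell = +1.92 − (+0.15) = 1.77 V.
Balancing electrons gives n = 2; the reaction quotient is Q = [Sn⁴⁺]·[Co²⁺]^2/([Sn²⁺]·[Co³⁺]^2) = 9.89.
At 25 °C, E = E° − (0.0592/n) log Q = 1.77 − (0.0592/2)(0.995) = 1.770 − 0.029 = 1.741 V.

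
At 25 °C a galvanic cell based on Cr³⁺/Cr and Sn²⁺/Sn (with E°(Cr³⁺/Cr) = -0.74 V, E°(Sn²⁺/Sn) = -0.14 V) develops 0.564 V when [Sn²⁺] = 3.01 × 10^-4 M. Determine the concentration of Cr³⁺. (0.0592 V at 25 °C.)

From the Nernst equation, log Q = n(E° − E)/0.0592 = 6(0.60 − 0.564)/0.0592 = 3.649, so Q = 4450.
With Q = [Cr³⁺]^2/[Sn²⁺]^3 and the known concentrations, [Cr³⁺]^2 in the numerator gives [Cr³⁺] = 3.5 × 10^-4 M.

3.5 × 10^-4 M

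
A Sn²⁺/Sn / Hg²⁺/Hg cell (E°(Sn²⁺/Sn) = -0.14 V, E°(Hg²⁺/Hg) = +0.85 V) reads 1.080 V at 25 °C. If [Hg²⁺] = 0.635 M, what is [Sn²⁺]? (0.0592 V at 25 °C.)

5.8 × 10^-4 M

From the Nernst equation, log Q = n(E° − E)/0.0592 = 2(0.99 − 1.080)/0.0592 = -3.041, so Q = 9.11 × 10^-4.
With Q = [Sn²⁺]/[Hg²⁺] and the known concentrations, [Sn²⁺] in the numerator gives [Sn²⁺] = 5.8 × 10^-4 M.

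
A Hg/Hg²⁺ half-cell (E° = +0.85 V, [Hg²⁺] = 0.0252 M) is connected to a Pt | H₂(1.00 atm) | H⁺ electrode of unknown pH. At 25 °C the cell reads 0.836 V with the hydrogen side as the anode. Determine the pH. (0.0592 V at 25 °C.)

E°_cell = 0.85 V and n = 2.
log Q = n(E° − E)/0.0592 = 2×(0.85 − 0.836)/0.0592 = 0.473.
With Q = [H⁺]^2 / ([Hg²⁺]·P(H₂)), solving for [H⁺] gives log[H⁺] = -0.563, so pH = 0.56.

pH = 0.56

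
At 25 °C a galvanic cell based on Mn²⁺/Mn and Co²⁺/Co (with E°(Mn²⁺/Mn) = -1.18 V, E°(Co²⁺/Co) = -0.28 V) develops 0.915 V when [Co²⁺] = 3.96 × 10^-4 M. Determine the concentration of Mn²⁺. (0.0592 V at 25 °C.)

1.2 × 10^-4 M

From the Nernst equation, log Q = n(E° − E)/0.0592 = 2(0.90 − 0.915)/0.0592 = -0.507, so Q = 0.311.
With Q = [Mn²⁺]/[Co²⁺] and the known concentrations, [Mn²⁺] in the numerator gives [Mn²⁺] = 1.2 × 10^-4 M.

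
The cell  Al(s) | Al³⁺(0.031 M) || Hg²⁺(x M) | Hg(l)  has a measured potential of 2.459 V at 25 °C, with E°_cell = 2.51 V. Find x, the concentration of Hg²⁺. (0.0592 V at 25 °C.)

0.0019 M

From the Nernst equation, log Q = n(E° − E)/0.0592 = 6(2.51 − 2.459)/0.0592 = 5.169, so Q = 1.48 × 10^5.
With Q = [Al³⁺]^2/[Hg²⁺]^3 and the known concentrations, [Hg²⁺]^3 in the denominator gives [Hg²⁺] = 0.0019 M.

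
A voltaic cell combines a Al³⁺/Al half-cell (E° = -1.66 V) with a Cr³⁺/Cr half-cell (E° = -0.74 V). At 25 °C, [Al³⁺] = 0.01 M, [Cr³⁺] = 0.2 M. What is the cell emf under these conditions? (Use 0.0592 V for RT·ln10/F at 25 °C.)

0.946 V

The Cr³⁺/Cr couple has the higher reduction potential and acts as the cathode, so E°_cell = -0.74 − (-1.66) = 0.92 V.
Balancing electrons gives n = 3; the reaction quotient is Q = [Al³⁺]/[Cr³⁺] = 0.0500.
At 25 °C, E = E° − (0.0592/n) log Q = 0.92 − (0.0592/3)(-1.301) = 0.920 + 0.026 = 0.946 V.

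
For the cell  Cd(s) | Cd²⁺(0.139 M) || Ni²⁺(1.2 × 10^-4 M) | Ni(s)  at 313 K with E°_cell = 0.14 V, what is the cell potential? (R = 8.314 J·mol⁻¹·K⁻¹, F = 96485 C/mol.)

Balancing electrons gives n = 2; the reaction quotient is Q = [Cd²⁺]/[Ni²⁺] = 1160.
E = E° − (RT/nF) ln Q = 0.14 − (8.314×313)/(2×96485) × (7.055) = 0.140 − 0.095 = 0.045 V.

0.045 V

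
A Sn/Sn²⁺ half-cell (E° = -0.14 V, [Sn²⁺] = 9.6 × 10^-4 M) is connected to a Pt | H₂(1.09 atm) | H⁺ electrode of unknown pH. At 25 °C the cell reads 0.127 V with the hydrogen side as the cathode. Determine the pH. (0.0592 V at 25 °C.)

pH = 1.71

E°_cell = 0.14 V and n = 2.
log Q = n(E° − E)/0.0592 = 2×(0.14 − 0.127)/0.0592 = 0.439.
With Q = [Sn²⁺]·P(H₂) / [H⁺]^2, solving for [H⁺] gives log[H⁺] = -1.710, so pH = 1.71.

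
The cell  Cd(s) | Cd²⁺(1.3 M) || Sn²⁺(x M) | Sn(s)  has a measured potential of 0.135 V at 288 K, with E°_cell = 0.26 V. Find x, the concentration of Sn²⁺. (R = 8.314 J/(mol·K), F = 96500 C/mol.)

From the Nernst equation, ln Q = nF(E° − E)/RT = 2×96500×(0.26 − 0.135)/(8.314×288) = 10.075, so Q = 2.38 × 10^4.
With Q = [Cd²⁺]/[Sn²⁺] and the known concentrations, [Sn²⁺] in the denominator gives [Sn²⁺] = 5.5 × 10^-5 M.

5.5 × 10^-5 M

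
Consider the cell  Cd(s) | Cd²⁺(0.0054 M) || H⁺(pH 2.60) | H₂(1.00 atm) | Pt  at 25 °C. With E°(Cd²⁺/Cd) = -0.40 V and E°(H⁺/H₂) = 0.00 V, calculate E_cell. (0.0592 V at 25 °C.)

0.31 V

The hydrogen couple is the cathode, so E°_cell = 0.40 V; n = 2.
[H⁺] = 10^(−2.60) = 0.0025 M, and Q = [Cd²⁺]·P(H₂) / [H⁺]^2 = 856.
E = E° − (0.0592/2) log Q = 0.40 − (0.0592/2)(2.932) = 0.313 V.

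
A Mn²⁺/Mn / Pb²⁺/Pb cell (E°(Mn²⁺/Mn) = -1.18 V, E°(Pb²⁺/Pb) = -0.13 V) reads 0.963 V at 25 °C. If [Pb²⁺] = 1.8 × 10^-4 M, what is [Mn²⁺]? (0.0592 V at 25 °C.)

0.16 M

From the Nernst equation, log Q = n(E° − E)/0.0592 = 2(1.05 − 0.963)/0.0592 = 2.939, so Q = 869.
With Q = [Mn²⁺]/[Pb²⁺] and the known concentrations, [Mn²⁺] in the numerator gives [Mn²⁺] = 0.16 M.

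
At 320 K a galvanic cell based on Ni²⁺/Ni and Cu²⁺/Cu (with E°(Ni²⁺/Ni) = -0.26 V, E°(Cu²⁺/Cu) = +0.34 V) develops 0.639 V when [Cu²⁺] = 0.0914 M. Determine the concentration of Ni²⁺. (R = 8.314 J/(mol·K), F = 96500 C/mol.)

From the Nernst equation, ln Q = nF(E° − E)/RT = 2×96500×(0.60 − 0.639)/(8.314×320) = -2.829, so Q = 0.0591.
With Q = [Ni²⁺]/[Cu²⁺] and the known concentrations, [Ni²⁺] in the numerator gives [Ni²⁺] = 0.0054 M.

0.0054 M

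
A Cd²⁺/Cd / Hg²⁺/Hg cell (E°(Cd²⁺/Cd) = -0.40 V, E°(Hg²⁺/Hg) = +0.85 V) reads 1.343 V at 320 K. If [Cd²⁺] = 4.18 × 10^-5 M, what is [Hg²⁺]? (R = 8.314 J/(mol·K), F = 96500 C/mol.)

0.036 M

From the Nernst equation, ln Q = nF(E° − E)/RT = 2×96500×(1.25 − 1.343)/(8.314×320) = -6.747, so Q = 0.00117.
With Q = [Cd²⁺]/[Hg²⁺] and the known concentrations, [Hg²⁺] in the denominator gives [Hg²⁺] = 0.036 M.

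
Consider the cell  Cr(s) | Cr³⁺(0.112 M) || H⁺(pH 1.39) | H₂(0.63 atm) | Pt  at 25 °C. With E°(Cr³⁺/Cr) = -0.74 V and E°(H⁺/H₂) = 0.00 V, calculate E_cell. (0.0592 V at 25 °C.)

The hydrogen couple is the cathode, so E°_cell = 0.74 V; n = 6.
[H⁺] = 10^(−1.39) = 0.041 M, and Q = [Cr³⁺]^2·P(H₂)^3 / [H⁺]^6 = 6.86 × 10^5.
E = E° − (0.0592/6) log Q = 0.74 − (0.0592/6)(5.836) = 0.682 V.

0.68 V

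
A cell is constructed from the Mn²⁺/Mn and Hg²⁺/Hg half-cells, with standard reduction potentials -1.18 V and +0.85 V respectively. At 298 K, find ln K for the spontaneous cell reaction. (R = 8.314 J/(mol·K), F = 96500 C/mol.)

ln K = 158.1

E°_cell = +0.85 − (-1.18) = 2.03 V, with n = 2 electrons transferred.
At equilibrium E = 0, so the Nernst equation gives ln K = nFE°/RT = (2)(96500)(2.03)/((8.314)(298)) = 158.13.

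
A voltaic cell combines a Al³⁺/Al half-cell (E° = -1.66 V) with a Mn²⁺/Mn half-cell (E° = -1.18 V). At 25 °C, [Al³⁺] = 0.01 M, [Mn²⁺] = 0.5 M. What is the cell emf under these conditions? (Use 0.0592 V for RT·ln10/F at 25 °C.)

The Mn²⁺/Mn couple has the higher reduction potential and acts as the cathode, so E°_cell = -1.18 − (-1.66) = 0.48 V.
Balancing electrons gives n = 6; the reaction quotient is Q = [Al³⁺]^2/[Mn²⁺]^3 = 8 × 10^-4.
At 25 °C, E = E° − (0.0592/n) log Q = 0.48 − (0.0592/6)(-3.097) = 0.480 + 0.031 = 0.511 V.

0.511 V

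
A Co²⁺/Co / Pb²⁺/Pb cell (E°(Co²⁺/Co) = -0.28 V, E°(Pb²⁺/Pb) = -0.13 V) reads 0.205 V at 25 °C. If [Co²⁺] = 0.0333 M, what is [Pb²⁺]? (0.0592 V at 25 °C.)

From the Nernst equation, log Q = n(E° − E)/0.0592 = 2(0.15 − 0.205)/0.0592 = -1.858, so Q = 0.0139.
With Q = [Co²⁺]/[Pb²⁺] and the known concentrations, [Pb²⁺] in the denominator gives [Pb²⁺] = 2.4 M.

2.4 M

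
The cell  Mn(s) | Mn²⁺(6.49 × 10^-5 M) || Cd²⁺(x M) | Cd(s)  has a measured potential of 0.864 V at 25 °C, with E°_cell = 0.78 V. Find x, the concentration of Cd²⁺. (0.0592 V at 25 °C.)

0.045 M

From the Nernst equation, log Q = n(E° − E)/0.0592 = 2(0.78 − 0.864)/0.0592 = -2.838, so Q = 0.00145.
With Q = [Mn²⁺]/[Cd²⁺] and the known concentrations, [Cd²⁺] in the denominator gives [Cd²⁺] = 0.045 M.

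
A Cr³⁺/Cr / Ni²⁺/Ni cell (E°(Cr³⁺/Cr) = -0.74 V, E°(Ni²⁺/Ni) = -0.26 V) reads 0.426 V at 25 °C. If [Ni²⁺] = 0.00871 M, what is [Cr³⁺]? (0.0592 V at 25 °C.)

From the Nernst equation, log Q = n(E° − E)/0.0592 = 6(0.48 − 0.426)/0.0592 = 5.473, so Q = 2.97 × 10^5.
With Q = [Cr³⁺]^2/[Ni²⁺]^3 and the known concentrations, [Cr³⁺]^2 in the numerator gives [Cr³⁺] = 0.44 M.

0.44 M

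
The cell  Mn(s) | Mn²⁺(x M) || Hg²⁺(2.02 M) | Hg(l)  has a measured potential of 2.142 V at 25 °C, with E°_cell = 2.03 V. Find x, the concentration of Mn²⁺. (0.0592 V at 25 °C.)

3.3 × 10^-4 M

From the Nernst equation, log Q = n(E° − E)/0.0592 = 2(2.03 − 2.142)/0.0592 = -3.784, so Q = 1.65 × 10^-4.
With Q = [Mn²⁺]/[Hg²⁺] and the known concentrations, [Mn²⁺] in the numerator gives [Mn²⁺] = 3.3 × 10^-4 M.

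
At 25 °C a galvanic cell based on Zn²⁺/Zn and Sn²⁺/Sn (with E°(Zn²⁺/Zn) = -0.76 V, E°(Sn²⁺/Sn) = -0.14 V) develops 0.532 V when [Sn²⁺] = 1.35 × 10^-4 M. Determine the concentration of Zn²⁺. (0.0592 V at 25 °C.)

0.13 M

From the Nernst equation, log Q = n(E° − E)/0.0592 = 2(0.62 − 0.532)/0.0592 = 2.973, so Q = 940.
With Q = [Zn²⁺]/[Sn²⁺] and the known concentrations, [Zn²⁺] in the numerator gives [Zn²⁺] = 0.13 M.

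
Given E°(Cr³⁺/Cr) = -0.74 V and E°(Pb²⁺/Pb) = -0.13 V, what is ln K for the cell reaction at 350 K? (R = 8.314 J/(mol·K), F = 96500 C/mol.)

ln K = 121.4

E°_cell = -0.13 − (-0.74) = 0.61 V, with n = 6 electrons transferred.
At equilibrium E = 0, so the Nernst equation gives ln K = nFE°/RT = (6)(96500)(0.61)/((8.314)(350)) = 121.38.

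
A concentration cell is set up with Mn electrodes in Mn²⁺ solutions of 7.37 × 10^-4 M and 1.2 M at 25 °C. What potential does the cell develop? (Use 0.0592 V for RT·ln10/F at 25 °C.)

Both half-cells are Mn²⁺/Mn, so E°_cell = 0. The concentrated side is the cathode; the cell reaction moves Mn²⁺ from high to low concentration with n = 2.
Q = [Mn²⁺]_dilute/[Mn²⁺]_conc = 7.37 × 10^-4/1.2 = 6.14 × 10^-4.
E = 0 − (0.0592/2) log Q = −(0.0592/2)(-3.212) = 0.0951 V.

0.095 V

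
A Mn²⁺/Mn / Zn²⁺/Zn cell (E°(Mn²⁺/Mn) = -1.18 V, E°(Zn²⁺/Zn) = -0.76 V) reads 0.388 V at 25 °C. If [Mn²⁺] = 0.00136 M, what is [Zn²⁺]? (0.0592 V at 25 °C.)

From the Nernst equation, log Q = n(E° − E)/0.0592 = 2(0.42 − 0.388)/0.0592 = 1.081, so Q = 12.1.
With Q = [Mn²⁺]/[Zn²⁺] and the known concentrations, [Zn²⁺] in the denominator gives [Zn²⁺] = 1.1 × 10^-4 M.

1.1 × 10^-4 M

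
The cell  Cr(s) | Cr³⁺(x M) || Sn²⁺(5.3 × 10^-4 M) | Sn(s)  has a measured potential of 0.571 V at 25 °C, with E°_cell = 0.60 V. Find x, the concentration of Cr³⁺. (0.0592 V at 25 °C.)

From the Nernst equation, log Q = n(E° − E)/0.0592 = 6(0.60 − 0.571)/0.0592 = 2.939, so Q = 869.
With Q = [Cr³⁺]^2/[Sn²⁺]^3 and the known concentrations, [Cr³⁺]^2 in the numerator gives [Cr³⁺] = 3.6 × 10^-4 M.

3.6 × 10^-4 M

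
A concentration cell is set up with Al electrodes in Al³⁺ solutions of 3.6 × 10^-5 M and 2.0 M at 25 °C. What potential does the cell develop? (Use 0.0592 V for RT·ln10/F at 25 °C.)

0.094 V

Both half-cells are Al³⁺/Al, so E°_cell = 0. The concentrated side is the cathode; the cell reaction moves Al³⁺ from high to low concentration with n = 3.
Q = [Al³⁺]_dilute/[Al³⁺]_conc = 3.6 × 10^-5/2.0 = 1.8 × 10^-5.
E = 0 − (0.0592/3) log Q = −(0.0592/3)(-4.745) = 0.0936 V.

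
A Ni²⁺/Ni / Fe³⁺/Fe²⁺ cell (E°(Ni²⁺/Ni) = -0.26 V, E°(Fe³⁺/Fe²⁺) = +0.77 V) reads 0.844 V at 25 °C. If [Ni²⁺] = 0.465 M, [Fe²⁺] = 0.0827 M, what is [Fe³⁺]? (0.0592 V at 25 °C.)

From the Nernst equation, log Q = n(E° − E)/0.0592 = 2(1.03 − 0.844)/0.0592 = 6.284, so Q = 1.92 × 10^6.
With Q = [Ni²⁺]·[Fe²⁺]^2/[Fe³⁺]^2 and the known concentrations, [Fe³⁺]^2 in the denominator gives [Fe³⁺] = 4.1 × 10^-5 M.

4.1 × 10^-5 M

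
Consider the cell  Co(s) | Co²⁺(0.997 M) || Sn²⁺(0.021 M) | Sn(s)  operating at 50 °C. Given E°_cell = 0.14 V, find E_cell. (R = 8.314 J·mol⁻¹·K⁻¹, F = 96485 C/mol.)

Balancing electrons gives n = 2; the reaction quotient is Q = [Co²⁺]/[Sn²⁺] = 47.5.
E = E° − (RT/nF) ln Q = 0.14 − (8.314×323)/(2×96485) × (3.860) = 0.140 − 0.054 = 0.086 V.

0.086 V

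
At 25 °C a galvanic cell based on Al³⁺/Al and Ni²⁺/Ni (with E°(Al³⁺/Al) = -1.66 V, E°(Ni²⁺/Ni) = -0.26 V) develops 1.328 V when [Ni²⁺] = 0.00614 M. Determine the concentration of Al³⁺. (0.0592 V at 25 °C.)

From the Nernst equation, log Q = n(E° − E)/0.0592 = 6(1.40 − 1.328)/0.0592 = 7.297, so Q = 1.98 × 10^7.
With Q = [Al³⁺]^2/[Ni²⁺]^3 and the known concentrations, [Al³⁺]^2 in the numerator gives [Al³⁺] = 2.1 M.

2.1 M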